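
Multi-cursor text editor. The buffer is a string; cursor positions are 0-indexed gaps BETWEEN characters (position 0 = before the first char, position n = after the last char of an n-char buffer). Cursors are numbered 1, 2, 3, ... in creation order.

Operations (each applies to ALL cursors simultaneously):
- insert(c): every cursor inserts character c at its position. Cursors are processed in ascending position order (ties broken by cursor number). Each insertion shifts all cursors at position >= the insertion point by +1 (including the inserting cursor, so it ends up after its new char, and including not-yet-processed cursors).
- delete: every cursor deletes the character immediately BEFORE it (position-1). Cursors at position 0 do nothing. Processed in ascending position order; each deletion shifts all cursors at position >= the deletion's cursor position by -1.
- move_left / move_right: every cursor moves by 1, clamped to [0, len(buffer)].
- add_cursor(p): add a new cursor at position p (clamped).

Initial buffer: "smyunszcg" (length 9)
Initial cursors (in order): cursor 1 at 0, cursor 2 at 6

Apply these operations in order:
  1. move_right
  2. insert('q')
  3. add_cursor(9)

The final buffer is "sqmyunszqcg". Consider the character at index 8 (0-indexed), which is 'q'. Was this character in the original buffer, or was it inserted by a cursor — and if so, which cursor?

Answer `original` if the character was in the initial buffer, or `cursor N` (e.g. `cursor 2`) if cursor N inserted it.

Answer: cursor 2

Derivation:
After op 1 (move_right): buffer="smyunszcg" (len 9), cursors c1@1 c2@7, authorship .........
After op 2 (insert('q')): buffer="sqmyunszqcg" (len 11), cursors c1@2 c2@9, authorship .1......2..
After op 3 (add_cursor(9)): buffer="sqmyunszqcg" (len 11), cursors c1@2 c2@9 c3@9, authorship .1......2..
Authorship (.=original, N=cursor N): . 1 . . . . . . 2 . .
Index 8: author = 2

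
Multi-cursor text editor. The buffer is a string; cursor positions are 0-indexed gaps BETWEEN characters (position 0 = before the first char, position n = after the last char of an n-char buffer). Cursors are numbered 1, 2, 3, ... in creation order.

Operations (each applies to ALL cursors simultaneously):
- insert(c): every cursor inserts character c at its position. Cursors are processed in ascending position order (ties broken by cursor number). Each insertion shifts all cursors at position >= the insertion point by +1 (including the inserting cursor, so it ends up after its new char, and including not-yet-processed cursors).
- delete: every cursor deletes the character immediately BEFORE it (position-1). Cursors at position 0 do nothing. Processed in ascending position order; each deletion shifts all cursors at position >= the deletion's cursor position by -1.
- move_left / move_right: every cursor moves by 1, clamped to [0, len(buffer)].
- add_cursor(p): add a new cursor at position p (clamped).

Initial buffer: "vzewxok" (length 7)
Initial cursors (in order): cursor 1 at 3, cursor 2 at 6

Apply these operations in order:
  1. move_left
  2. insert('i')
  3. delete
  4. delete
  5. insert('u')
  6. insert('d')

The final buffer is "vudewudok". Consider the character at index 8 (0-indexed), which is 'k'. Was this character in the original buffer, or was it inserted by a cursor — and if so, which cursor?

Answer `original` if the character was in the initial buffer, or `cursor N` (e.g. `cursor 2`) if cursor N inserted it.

Answer: original

Derivation:
After op 1 (move_left): buffer="vzewxok" (len 7), cursors c1@2 c2@5, authorship .......
After op 2 (insert('i')): buffer="vziewxiok" (len 9), cursors c1@3 c2@7, authorship ..1...2..
After op 3 (delete): buffer="vzewxok" (len 7), cursors c1@2 c2@5, authorship .......
After op 4 (delete): buffer="vewok" (len 5), cursors c1@1 c2@3, authorship .....
After op 5 (insert('u')): buffer="vuewuok" (len 7), cursors c1@2 c2@5, authorship .1..2..
After op 6 (insert('d')): buffer="vudewudok" (len 9), cursors c1@3 c2@7, authorship .11..22..
Authorship (.=original, N=cursor N): . 1 1 . . 2 2 . .
Index 8: author = original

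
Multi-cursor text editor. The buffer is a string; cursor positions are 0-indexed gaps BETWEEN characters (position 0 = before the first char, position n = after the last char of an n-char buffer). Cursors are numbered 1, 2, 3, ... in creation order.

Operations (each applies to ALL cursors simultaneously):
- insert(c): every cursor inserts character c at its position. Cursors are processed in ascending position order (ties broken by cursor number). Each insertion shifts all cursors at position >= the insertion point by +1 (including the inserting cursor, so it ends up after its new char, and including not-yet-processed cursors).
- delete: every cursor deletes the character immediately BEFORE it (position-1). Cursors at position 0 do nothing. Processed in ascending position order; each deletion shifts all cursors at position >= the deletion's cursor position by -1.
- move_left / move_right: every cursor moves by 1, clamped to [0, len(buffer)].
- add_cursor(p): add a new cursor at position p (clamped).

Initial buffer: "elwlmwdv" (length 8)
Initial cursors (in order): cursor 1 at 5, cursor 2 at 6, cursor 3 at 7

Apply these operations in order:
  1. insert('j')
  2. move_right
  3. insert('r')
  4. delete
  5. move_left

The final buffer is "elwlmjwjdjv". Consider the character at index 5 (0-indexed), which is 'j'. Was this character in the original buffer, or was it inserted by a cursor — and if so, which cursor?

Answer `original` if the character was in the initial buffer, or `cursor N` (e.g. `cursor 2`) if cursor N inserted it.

Answer: cursor 1

Derivation:
After op 1 (insert('j')): buffer="elwlmjwjdjv" (len 11), cursors c1@6 c2@8 c3@10, authorship .....1.2.3.
After op 2 (move_right): buffer="elwlmjwjdjv" (len 11), cursors c1@7 c2@9 c3@11, authorship .....1.2.3.
After op 3 (insert('r')): buffer="elwlmjwrjdrjvr" (len 14), cursors c1@8 c2@11 c3@14, authorship .....1.12.23.3
After op 4 (delete): buffer="elwlmjwjdjv" (len 11), cursors c1@7 c2@9 c3@11, authorship .....1.2.3.
After op 5 (move_left): buffer="elwlmjwjdjv" (len 11), cursors c1@6 c2@8 c3@10, authorship .....1.2.3.
Authorship (.=original, N=cursor N): . . . . . 1 . 2 . 3 .
Index 5: author = 1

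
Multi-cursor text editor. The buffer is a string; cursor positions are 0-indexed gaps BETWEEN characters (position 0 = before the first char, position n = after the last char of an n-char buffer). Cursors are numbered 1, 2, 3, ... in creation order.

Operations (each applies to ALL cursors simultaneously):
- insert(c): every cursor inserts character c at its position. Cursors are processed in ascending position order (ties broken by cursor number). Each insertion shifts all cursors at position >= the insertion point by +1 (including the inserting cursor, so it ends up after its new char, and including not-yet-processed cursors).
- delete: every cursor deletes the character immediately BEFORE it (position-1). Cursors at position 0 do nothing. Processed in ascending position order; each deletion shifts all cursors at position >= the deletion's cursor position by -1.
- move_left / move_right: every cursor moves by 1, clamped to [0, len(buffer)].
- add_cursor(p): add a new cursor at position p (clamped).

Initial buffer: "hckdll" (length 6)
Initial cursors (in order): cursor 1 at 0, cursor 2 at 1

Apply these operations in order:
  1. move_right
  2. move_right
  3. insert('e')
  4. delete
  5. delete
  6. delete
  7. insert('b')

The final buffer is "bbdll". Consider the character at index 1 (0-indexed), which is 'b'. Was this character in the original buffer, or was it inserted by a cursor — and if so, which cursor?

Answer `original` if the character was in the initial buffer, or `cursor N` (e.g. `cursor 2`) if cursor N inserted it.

After op 1 (move_right): buffer="hckdll" (len 6), cursors c1@1 c2@2, authorship ......
After op 2 (move_right): buffer="hckdll" (len 6), cursors c1@2 c2@3, authorship ......
After op 3 (insert('e')): buffer="hcekedll" (len 8), cursors c1@3 c2@5, authorship ..1.2...
After op 4 (delete): buffer="hckdll" (len 6), cursors c1@2 c2@3, authorship ......
After op 5 (delete): buffer="hdll" (len 4), cursors c1@1 c2@1, authorship ....
After op 6 (delete): buffer="dll" (len 3), cursors c1@0 c2@0, authorship ...
After op 7 (insert('b')): buffer="bbdll" (len 5), cursors c1@2 c2@2, authorship 12...
Authorship (.=original, N=cursor N): 1 2 . . .
Index 1: author = 2

Answer: cursor 2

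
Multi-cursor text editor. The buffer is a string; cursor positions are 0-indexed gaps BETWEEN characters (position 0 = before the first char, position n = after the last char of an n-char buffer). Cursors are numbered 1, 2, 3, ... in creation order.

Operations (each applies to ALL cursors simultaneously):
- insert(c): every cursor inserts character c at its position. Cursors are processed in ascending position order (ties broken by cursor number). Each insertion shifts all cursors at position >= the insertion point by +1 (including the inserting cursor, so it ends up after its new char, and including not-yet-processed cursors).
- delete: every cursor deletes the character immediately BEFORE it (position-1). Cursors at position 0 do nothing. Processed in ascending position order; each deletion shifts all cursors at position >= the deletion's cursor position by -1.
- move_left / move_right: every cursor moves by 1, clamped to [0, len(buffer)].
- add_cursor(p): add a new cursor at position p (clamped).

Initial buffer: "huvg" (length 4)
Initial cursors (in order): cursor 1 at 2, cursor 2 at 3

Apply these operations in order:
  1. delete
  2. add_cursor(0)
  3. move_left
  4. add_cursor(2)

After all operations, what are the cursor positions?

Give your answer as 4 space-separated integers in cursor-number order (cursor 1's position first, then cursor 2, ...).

Answer: 0 0 0 2

Derivation:
After op 1 (delete): buffer="hg" (len 2), cursors c1@1 c2@1, authorship ..
After op 2 (add_cursor(0)): buffer="hg" (len 2), cursors c3@0 c1@1 c2@1, authorship ..
After op 3 (move_left): buffer="hg" (len 2), cursors c1@0 c2@0 c3@0, authorship ..
After op 4 (add_cursor(2)): buffer="hg" (len 2), cursors c1@0 c2@0 c3@0 c4@2, authorship ..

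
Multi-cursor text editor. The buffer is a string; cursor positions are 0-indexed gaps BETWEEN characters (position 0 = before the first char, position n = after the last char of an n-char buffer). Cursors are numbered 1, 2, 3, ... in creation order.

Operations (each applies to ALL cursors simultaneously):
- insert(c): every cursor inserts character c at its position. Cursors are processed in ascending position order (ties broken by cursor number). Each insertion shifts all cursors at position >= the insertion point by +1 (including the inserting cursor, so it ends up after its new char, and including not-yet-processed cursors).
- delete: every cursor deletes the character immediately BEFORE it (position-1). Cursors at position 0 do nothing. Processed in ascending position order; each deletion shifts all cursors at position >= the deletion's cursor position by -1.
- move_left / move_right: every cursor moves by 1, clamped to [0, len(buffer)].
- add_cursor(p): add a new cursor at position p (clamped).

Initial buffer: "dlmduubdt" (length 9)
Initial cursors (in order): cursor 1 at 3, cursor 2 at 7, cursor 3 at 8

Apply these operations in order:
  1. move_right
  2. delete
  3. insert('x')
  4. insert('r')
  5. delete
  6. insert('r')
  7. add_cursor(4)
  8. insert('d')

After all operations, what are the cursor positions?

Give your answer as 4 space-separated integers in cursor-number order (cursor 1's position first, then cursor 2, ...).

Answer: 7 16 16 5

Derivation:
After op 1 (move_right): buffer="dlmduubdt" (len 9), cursors c1@4 c2@8 c3@9, authorship .........
After op 2 (delete): buffer="dlmuub" (len 6), cursors c1@3 c2@6 c3@6, authorship ......
After op 3 (insert('x')): buffer="dlmxuubxx" (len 9), cursors c1@4 c2@9 c3@9, authorship ...1...23
After op 4 (insert('r')): buffer="dlmxruubxxrr" (len 12), cursors c1@5 c2@12 c3@12, authorship ...11...2323
After op 5 (delete): buffer="dlmxuubxx" (len 9), cursors c1@4 c2@9 c3@9, authorship ...1...23
After op 6 (insert('r')): buffer="dlmxruubxxrr" (len 12), cursors c1@5 c2@12 c3@12, authorship ...11...2323
After op 7 (add_cursor(4)): buffer="dlmxruubxxrr" (len 12), cursors c4@4 c1@5 c2@12 c3@12, authorship ...11...2323
After op 8 (insert('d')): buffer="dlmxdrduubxxrrdd" (len 16), cursors c4@5 c1@7 c2@16 c3@16, authorship ...1411...232323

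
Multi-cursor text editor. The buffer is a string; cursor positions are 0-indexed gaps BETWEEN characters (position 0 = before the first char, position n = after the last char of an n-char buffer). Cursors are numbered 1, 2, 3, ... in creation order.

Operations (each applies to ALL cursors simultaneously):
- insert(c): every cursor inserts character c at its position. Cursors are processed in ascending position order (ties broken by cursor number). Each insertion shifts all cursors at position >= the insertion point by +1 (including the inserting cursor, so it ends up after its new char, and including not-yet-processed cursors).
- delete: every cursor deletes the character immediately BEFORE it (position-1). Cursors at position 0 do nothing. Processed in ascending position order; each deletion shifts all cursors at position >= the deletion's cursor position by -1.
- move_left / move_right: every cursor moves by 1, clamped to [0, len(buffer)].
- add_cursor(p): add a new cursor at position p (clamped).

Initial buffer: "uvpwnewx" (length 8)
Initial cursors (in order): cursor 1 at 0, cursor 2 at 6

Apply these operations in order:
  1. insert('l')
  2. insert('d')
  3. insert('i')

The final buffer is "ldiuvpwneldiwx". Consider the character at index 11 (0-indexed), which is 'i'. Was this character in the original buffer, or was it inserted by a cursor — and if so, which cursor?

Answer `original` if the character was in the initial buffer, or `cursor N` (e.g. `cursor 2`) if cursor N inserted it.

After op 1 (insert('l')): buffer="luvpwnelwx" (len 10), cursors c1@1 c2@8, authorship 1......2..
After op 2 (insert('d')): buffer="lduvpwneldwx" (len 12), cursors c1@2 c2@10, authorship 11......22..
After op 3 (insert('i')): buffer="ldiuvpwneldiwx" (len 14), cursors c1@3 c2@12, authorship 111......222..
Authorship (.=original, N=cursor N): 1 1 1 . . . . . . 2 2 2 . .
Index 11: author = 2

Answer: cursor 2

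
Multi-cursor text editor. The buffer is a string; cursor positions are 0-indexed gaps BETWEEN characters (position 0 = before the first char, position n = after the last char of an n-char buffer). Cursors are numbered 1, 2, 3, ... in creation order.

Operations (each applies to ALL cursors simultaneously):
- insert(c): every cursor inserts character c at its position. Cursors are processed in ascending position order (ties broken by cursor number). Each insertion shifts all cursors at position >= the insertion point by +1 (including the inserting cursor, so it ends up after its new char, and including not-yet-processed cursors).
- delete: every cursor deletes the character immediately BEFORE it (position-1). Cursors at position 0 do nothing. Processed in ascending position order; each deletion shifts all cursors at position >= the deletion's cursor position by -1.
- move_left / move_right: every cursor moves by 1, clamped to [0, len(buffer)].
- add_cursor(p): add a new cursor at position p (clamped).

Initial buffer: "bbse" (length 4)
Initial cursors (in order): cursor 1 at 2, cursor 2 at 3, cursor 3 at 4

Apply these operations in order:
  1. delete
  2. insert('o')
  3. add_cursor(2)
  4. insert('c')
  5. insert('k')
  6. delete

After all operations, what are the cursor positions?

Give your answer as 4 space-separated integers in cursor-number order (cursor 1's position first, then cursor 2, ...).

Answer: 8 8 8 3

Derivation:
After op 1 (delete): buffer="b" (len 1), cursors c1@1 c2@1 c3@1, authorship .
After op 2 (insert('o')): buffer="booo" (len 4), cursors c1@4 c2@4 c3@4, authorship .123
After op 3 (add_cursor(2)): buffer="booo" (len 4), cursors c4@2 c1@4 c2@4 c3@4, authorship .123
After op 4 (insert('c')): buffer="bocooccc" (len 8), cursors c4@3 c1@8 c2@8 c3@8, authorship .1423123
After op 5 (insert('k')): buffer="bockooccckkk" (len 12), cursors c4@4 c1@12 c2@12 c3@12, authorship .14423123123
After op 6 (delete): buffer="bocooccc" (len 8), cursors c4@3 c1@8 c2@8 c3@8, authorship .1423123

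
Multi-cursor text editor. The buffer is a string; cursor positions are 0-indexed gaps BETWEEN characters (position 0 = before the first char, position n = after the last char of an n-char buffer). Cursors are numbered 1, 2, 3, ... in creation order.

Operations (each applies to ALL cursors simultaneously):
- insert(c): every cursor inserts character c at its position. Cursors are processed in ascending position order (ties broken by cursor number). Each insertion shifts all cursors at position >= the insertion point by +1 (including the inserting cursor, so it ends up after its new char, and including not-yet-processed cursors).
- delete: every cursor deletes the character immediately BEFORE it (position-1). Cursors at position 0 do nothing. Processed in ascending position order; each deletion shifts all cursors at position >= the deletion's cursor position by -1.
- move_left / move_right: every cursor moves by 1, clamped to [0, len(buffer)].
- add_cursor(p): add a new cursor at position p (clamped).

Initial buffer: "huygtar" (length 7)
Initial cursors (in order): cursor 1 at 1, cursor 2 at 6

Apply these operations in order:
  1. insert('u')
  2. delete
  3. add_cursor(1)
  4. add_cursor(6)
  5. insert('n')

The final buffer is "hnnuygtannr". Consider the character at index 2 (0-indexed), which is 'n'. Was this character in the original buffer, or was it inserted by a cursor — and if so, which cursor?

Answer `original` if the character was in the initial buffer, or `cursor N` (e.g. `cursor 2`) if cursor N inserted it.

Answer: cursor 3

Derivation:
After op 1 (insert('u')): buffer="huuygtaur" (len 9), cursors c1@2 c2@8, authorship .1.....2.
After op 2 (delete): buffer="huygtar" (len 7), cursors c1@1 c2@6, authorship .......
After op 3 (add_cursor(1)): buffer="huygtar" (len 7), cursors c1@1 c3@1 c2@6, authorship .......
After op 4 (add_cursor(6)): buffer="huygtar" (len 7), cursors c1@1 c3@1 c2@6 c4@6, authorship .......
After op 5 (insert('n')): buffer="hnnuygtannr" (len 11), cursors c1@3 c3@3 c2@10 c4@10, authorship .13.....24.
Authorship (.=original, N=cursor N): . 1 3 . . . . . 2 4 .
Index 2: author = 3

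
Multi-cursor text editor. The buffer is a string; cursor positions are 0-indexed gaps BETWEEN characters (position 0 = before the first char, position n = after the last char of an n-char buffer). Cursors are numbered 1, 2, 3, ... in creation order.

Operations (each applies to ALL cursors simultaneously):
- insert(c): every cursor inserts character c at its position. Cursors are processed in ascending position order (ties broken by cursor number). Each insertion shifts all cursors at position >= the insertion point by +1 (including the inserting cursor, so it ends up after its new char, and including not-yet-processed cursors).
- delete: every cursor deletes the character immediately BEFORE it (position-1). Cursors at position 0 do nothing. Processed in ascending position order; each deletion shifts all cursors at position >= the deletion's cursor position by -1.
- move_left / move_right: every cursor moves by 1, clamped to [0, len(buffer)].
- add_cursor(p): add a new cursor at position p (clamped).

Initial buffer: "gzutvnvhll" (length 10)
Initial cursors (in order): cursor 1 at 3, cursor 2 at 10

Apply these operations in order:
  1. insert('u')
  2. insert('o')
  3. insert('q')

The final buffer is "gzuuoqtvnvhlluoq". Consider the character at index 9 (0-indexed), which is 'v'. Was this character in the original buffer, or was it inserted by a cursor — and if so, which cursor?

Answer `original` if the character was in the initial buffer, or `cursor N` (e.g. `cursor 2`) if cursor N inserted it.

Answer: original

Derivation:
After op 1 (insert('u')): buffer="gzuutvnvhllu" (len 12), cursors c1@4 c2@12, authorship ...1.......2
After op 2 (insert('o')): buffer="gzuuotvnvhlluo" (len 14), cursors c1@5 c2@14, authorship ...11.......22
After op 3 (insert('q')): buffer="gzuuoqtvnvhlluoq" (len 16), cursors c1@6 c2@16, authorship ...111.......222
Authorship (.=original, N=cursor N): . . . 1 1 1 . . . . . . . 2 2 2
Index 9: author = original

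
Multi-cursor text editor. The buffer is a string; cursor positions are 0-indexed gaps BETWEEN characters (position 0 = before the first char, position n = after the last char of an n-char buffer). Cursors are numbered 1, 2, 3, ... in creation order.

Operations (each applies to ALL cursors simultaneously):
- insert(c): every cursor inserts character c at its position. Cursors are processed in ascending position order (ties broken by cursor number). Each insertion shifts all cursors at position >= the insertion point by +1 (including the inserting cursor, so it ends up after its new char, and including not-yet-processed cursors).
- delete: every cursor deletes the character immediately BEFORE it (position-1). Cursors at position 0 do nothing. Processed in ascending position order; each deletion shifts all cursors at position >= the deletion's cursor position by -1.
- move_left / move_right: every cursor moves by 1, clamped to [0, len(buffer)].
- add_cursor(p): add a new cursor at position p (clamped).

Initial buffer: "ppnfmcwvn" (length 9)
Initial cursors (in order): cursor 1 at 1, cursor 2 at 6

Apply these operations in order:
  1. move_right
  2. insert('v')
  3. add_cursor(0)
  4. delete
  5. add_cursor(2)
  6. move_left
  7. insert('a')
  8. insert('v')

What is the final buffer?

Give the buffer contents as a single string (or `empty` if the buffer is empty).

Answer: avpaavvpnfmcavwvn

Derivation:
After op 1 (move_right): buffer="ppnfmcwvn" (len 9), cursors c1@2 c2@7, authorship .........
After op 2 (insert('v')): buffer="ppvnfmcwvvn" (len 11), cursors c1@3 c2@9, authorship ..1.....2..
After op 3 (add_cursor(0)): buffer="ppvnfmcwvvn" (len 11), cursors c3@0 c1@3 c2@9, authorship ..1.....2..
After op 4 (delete): buffer="ppnfmcwvn" (len 9), cursors c3@0 c1@2 c2@7, authorship .........
After op 5 (add_cursor(2)): buffer="ppnfmcwvn" (len 9), cursors c3@0 c1@2 c4@2 c2@7, authorship .........
After op 6 (move_left): buffer="ppnfmcwvn" (len 9), cursors c3@0 c1@1 c4@1 c2@6, authorship .........
After op 7 (insert('a')): buffer="apaapnfmcawvn" (len 13), cursors c3@1 c1@4 c4@4 c2@10, authorship 3.14.....2...
After op 8 (insert('v')): buffer="avpaavvpnfmcavwvn" (len 17), cursors c3@2 c1@7 c4@7 c2@14, authorship 33.1414.....22...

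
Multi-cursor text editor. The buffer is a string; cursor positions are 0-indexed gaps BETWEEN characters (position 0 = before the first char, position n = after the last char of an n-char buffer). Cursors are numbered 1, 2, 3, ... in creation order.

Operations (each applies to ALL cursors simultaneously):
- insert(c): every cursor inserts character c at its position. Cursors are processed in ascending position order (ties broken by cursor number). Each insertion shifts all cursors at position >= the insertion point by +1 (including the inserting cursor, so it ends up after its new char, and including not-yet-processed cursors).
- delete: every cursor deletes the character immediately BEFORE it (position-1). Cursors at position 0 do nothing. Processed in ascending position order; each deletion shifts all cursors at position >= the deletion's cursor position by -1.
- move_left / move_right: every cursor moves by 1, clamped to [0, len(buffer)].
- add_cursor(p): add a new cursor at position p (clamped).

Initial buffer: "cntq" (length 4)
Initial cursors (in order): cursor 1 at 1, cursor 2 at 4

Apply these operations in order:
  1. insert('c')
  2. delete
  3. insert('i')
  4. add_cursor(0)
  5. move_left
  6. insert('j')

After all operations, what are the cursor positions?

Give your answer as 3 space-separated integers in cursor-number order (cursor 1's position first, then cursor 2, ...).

Answer: 3 8 1

Derivation:
After op 1 (insert('c')): buffer="ccntqc" (len 6), cursors c1@2 c2@6, authorship .1...2
After op 2 (delete): buffer="cntq" (len 4), cursors c1@1 c2@4, authorship ....
After op 3 (insert('i')): buffer="cintqi" (len 6), cursors c1@2 c2@6, authorship .1...2
After op 4 (add_cursor(0)): buffer="cintqi" (len 6), cursors c3@0 c1@2 c2@6, authorship .1...2
After op 5 (move_left): buffer="cintqi" (len 6), cursors c3@0 c1@1 c2@5, authorship .1...2
After op 6 (insert('j')): buffer="jcjintqji" (len 9), cursors c3@1 c1@3 c2@8, authorship 3.11...22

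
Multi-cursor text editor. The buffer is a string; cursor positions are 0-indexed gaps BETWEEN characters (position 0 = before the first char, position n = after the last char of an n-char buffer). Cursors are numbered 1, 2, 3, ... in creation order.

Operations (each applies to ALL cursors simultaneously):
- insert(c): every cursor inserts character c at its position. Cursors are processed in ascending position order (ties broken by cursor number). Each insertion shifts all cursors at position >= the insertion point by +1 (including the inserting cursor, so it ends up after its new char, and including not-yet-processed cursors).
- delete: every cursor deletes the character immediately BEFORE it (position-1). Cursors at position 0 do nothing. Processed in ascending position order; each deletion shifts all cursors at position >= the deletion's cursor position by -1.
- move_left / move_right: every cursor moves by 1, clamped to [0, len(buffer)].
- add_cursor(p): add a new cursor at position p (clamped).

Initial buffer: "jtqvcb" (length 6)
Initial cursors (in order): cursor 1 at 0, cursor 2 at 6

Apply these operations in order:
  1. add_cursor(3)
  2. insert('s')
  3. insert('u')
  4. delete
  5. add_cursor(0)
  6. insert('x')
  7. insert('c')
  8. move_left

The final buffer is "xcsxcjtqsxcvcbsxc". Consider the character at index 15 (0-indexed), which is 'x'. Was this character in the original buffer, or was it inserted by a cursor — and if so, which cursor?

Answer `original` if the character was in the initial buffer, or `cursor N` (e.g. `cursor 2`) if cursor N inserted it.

Answer: cursor 2

Derivation:
After op 1 (add_cursor(3)): buffer="jtqvcb" (len 6), cursors c1@0 c3@3 c2@6, authorship ......
After op 2 (insert('s')): buffer="sjtqsvcbs" (len 9), cursors c1@1 c3@5 c2@9, authorship 1...3...2
After op 3 (insert('u')): buffer="sujtqsuvcbsu" (len 12), cursors c1@2 c3@7 c2@12, authorship 11...33...22
After op 4 (delete): buffer="sjtqsvcbs" (len 9), cursors c1@1 c3@5 c2@9, authorship 1...3...2
After op 5 (add_cursor(0)): buffer="sjtqsvcbs" (len 9), cursors c4@0 c1@1 c3@5 c2@9, authorship 1...3...2
After op 6 (insert('x')): buffer="xsxjtqsxvcbsx" (len 13), cursors c4@1 c1@3 c3@8 c2@13, authorship 411...33...22
After op 7 (insert('c')): buffer="xcsxcjtqsxcvcbsxc" (len 17), cursors c4@2 c1@5 c3@11 c2@17, authorship 44111...333...222
After op 8 (move_left): buffer="xcsxcjtqsxcvcbsxc" (len 17), cursors c4@1 c1@4 c3@10 c2@16, authorship 44111...333...222
Authorship (.=original, N=cursor N): 4 4 1 1 1 . . . 3 3 3 . . . 2 2 2
Index 15: author = 2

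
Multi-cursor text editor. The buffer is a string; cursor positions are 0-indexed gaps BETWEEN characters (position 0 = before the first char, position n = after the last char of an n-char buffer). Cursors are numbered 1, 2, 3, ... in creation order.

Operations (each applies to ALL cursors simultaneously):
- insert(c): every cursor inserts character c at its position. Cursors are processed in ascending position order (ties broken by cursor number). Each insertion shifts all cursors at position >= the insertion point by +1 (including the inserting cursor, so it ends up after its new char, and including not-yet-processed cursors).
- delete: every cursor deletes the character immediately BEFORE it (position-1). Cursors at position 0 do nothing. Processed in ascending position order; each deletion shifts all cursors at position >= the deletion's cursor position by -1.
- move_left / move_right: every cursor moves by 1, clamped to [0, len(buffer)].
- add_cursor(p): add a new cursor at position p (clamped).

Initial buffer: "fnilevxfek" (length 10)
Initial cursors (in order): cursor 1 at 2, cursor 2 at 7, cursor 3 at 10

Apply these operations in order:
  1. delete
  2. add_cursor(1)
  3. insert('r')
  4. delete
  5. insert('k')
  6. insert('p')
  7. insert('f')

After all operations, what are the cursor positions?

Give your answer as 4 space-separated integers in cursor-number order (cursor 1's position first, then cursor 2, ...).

Answer: 7 14 19 7

Derivation:
After op 1 (delete): buffer="filevfe" (len 7), cursors c1@1 c2@5 c3@7, authorship .......
After op 2 (add_cursor(1)): buffer="filevfe" (len 7), cursors c1@1 c4@1 c2@5 c3@7, authorship .......
After op 3 (insert('r')): buffer="frrilevrfer" (len 11), cursors c1@3 c4@3 c2@8 c3@11, authorship .14....2..3
After op 4 (delete): buffer="filevfe" (len 7), cursors c1@1 c4@1 c2@5 c3@7, authorship .......
After op 5 (insert('k')): buffer="fkkilevkfek" (len 11), cursors c1@3 c4@3 c2@8 c3@11, authorship .14....2..3
After op 6 (insert('p')): buffer="fkkppilevkpfekp" (len 15), cursors c1@5 c4@5 c2@11 c3@15, authorship .1414....22..33
After op 7 (insert('f')): buffer="fkkppffilevkpffekpf" (len 19), cursors c1@7 c4@7 c2@14 c3@19, authorship .141414....222..333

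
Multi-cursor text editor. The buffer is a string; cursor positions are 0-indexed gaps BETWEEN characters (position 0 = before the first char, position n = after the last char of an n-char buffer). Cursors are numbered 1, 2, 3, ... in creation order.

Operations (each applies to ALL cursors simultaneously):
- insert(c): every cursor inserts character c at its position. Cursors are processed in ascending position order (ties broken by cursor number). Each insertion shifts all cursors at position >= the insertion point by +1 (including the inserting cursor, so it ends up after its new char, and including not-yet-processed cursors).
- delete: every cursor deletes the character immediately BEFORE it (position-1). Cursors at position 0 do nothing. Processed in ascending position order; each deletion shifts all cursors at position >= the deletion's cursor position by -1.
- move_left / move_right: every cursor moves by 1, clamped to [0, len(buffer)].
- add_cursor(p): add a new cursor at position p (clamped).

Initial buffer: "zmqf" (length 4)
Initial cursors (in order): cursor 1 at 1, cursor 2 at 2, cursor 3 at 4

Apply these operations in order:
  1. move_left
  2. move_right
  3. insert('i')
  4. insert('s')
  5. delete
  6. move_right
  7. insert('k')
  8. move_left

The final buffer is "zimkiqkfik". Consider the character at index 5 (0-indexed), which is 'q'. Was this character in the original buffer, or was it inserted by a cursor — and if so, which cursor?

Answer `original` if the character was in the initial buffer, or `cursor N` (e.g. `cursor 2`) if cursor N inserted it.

Answer: original

Derivation:
After op 1 (move_left): buffer="zmqf" (len 4), cursors c1@0 c2@1 c3@3, authorship ....
After op 2 (move_right): buffer="zmqf" (len 4), cursors c1@1 c2@2 c3@4, authorship ....
After op 3 (insert('i')): buffer="zimiqfi" (len 7), cursors c1@2 c2@4 c3@7, authorship .1.2..3
After op 4 (insert('s')): buffer="zismisqfis" (len 10), cursors c1@3 c2@6 c3@10, authorship .11.22..33
After op 5 (delete): buffer="zimiqfi" (len 7), cursors c1@2 c2@4 c3@7, authorship .1.2..3
After op 6 (move_right): buffer="zimiqfi" (len 7), cursors c1@3 c2@5 c3@7, authorship .1.2..3
After op 7 (insert('k')): buffer="zimkiqkfik" (len 10), cursors c1@4 c2@7 c3@10, authorship .1.12.2.33
After op 8 (move_left): buffer="zimkiqkfik" (len 10), cursors c1@3 c2@6 c3@9, authorship .1.12.2.33
Authorship (.=original, N=cursor N): . 1 . 1 2 . 2 . 3 3
Index 5: author = original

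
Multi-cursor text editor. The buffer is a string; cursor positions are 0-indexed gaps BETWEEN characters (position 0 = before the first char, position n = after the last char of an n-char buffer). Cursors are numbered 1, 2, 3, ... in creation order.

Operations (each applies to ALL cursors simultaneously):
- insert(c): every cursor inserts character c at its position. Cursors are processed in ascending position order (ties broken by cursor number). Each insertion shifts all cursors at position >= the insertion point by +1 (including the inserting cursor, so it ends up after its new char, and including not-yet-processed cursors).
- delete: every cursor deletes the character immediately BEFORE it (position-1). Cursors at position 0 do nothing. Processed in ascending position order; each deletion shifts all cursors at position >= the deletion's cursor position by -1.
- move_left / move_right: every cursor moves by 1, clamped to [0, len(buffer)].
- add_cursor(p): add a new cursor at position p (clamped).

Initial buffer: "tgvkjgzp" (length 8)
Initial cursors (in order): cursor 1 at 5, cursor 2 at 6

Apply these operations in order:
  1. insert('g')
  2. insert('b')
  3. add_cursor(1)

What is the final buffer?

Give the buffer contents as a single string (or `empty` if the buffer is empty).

After op 1 (insert('g')): buffer="tgvkjgggzp" (len 10), cursors c1@6 c2@8, authorship .....1.2..
After op 2 (insert('b')): buffer="tgvkjgbggbzp" (len 12), cursors c1@7 c2@10, authorship .....11.22..
After op 3 (add_cursor(1)): buffer="tgvkjgbggbzp" (len 12), cursors c3@1 c1@7 c2@10, authorship .....11.22..

Answer: tgvkjgbggbzp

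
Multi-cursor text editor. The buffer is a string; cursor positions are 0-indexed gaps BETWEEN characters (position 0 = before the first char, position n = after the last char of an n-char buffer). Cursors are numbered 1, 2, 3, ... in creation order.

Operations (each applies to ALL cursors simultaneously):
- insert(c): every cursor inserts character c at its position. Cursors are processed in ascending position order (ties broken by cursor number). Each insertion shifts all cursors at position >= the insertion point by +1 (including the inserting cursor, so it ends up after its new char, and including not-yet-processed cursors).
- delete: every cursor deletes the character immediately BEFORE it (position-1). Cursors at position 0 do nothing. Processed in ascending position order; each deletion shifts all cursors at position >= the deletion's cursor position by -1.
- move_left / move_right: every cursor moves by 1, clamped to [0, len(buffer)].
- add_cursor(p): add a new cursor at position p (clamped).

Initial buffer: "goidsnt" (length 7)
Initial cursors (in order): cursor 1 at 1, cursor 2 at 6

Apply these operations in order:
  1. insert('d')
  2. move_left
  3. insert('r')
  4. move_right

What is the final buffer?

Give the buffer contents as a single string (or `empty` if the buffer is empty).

After op 1 (insert('d')): buffer="gdoidsndt" (len 9), cursors c1@2 c2@8, authorship .1.....2.
After op 2 (move_left): buffer="gdoidsndt" (len 9), cursors c1@1 c2@7, authorship .1.....2.
After op 3 (insert('r')): buffer="grdoidsnrdt" (len 11), cursors c1@2 c2@9, authorship .11.....22.
After op 4 (move_right): buffer="grdoidsnrdt" (len 11), cursors c1@3 c2@10, authorship .11.....22.

Answer: grdoidsnrdt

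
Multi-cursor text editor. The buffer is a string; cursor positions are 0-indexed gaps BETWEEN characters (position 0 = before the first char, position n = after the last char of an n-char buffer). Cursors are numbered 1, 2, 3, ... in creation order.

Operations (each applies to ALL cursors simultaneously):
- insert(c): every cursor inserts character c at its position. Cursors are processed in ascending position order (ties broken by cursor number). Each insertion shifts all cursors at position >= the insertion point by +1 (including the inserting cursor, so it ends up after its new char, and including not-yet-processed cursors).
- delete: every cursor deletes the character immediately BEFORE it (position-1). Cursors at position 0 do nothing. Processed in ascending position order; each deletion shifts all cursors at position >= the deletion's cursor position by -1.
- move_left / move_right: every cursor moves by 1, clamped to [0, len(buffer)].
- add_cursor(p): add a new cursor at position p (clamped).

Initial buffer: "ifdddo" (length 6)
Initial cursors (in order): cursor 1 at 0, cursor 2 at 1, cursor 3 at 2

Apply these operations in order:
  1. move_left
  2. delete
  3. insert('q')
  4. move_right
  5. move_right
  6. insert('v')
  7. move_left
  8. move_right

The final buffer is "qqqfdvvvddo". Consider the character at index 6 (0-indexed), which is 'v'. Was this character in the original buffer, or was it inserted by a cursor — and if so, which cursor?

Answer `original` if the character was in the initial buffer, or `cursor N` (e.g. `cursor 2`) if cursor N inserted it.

After op 1 (move_left): buffer="ifdddo" (len 6), cursors c1@0 c2@0 c3@1, authorship ......
After op 2 (delete): buffer="fdddo" (len 5), cursors c1@0 c2@0 c3@0, authorship .....
After op 3 (insert('q')): buffer="qqqfdddo" (len 8), cursors c1@3 c2@3 c3@3, authorship 123.....
After op 4 (move_right): buffer="qqqfdddo" (len 8), cursors c1@4 c2@4 c3@4, authorship 123.....
After op 5 (move_right): buffer="qqqfdddo" (len 8), cursors c1@5 c2@5 c3@5, authorship 123.....
After op 6 (insert('v')): buffer="qqqfdvvvddo" (len 11), cursors c1@8 c2@8 c3@8, authorship 123..123...
After op 7 (move_left): buffer="qqqfdvvvddo" (len 11), cursors c1@7 c2@7 c3@7, authorship 123..123...
After op 8 (move_right): buffer="qqqfdvvvddo" (len 11), cursors c1@8 c2@8 c3@8, authorship 123..123...
Authorship (.=original, N=cursor N): 1 2 3 . . 1 2 3 . . .
Index 6: author = 2

Answer: cursor 2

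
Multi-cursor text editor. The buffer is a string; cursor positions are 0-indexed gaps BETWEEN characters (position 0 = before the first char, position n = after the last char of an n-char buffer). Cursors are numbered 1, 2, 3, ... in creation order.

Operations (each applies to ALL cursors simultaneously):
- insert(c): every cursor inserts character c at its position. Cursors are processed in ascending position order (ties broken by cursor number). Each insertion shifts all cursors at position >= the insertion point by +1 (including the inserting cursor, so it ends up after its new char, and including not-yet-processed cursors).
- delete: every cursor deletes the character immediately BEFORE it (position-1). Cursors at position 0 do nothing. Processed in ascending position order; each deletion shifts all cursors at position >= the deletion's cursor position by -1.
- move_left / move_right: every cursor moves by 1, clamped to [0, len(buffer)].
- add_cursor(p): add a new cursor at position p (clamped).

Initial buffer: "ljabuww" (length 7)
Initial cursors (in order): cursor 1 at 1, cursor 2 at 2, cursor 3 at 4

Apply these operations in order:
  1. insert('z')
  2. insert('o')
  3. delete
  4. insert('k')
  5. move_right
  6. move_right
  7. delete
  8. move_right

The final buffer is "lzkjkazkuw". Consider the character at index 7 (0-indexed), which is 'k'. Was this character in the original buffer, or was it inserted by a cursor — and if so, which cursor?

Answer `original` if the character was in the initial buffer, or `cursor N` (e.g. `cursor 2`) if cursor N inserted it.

After op 1 (insert('z')): buffer="lzjzabzuww" (len 10), cursors c1@2 c2@4 c3@7, authorship .1.2..3...
After op 2 (insert('o')): buffer="lzojzoabzouww" (len 13), cursors c1@3 c2@6 c3@10, authorship .11.22..33...
After op 3 (delete): buffer="lzjzabzuww" (len 10), cursors c1@2 c2@4 c3@7, authorship .1.2..3...
After op 4 (insert('k')): buffer="lzkjzkabzkuww" (len 13), cursors c1@3 c2@6 c3@10, authorship .11.22..33...
After op 5 (move_right): buffer="lzkjzkabzkuww" (len 13), cursors c1@4 c2@7 c3@11, authorship .11.22..33...
After op 6 (move_right): buffer="lzkjzkabzkuww" (len 13), cursors c1@5 c2@8 c3@12, authorship .11.22..33...
After op 7 (delete): buffer="lzkjkazkuw" (len 10), cursors c1@4 c2@6 c3@9, authorship .11.2.33..
After op 8 (move_right): buffer="lzkjkazkuw" (len 10), cursors c1@5 c2@7 c3@10, authorship .11.2.33..
Authorship (.=original, N=cursor N): . 1 1 . 2 . 3 3 . .
Index 7: author = 3

Answer: cursor 3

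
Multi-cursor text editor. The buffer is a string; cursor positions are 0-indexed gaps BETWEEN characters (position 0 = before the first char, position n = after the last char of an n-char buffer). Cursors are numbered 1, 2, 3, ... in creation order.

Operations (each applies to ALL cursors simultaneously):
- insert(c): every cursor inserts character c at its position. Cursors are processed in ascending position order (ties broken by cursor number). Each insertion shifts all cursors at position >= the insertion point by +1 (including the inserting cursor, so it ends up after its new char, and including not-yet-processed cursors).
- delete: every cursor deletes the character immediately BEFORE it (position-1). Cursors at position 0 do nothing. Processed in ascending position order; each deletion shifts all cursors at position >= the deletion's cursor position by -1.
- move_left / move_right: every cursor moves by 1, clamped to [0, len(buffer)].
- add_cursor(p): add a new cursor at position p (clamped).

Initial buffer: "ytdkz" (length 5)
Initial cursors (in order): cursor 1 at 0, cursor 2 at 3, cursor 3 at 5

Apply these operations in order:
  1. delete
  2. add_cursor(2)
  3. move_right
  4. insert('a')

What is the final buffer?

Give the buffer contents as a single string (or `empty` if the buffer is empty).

Answer: yatkaaa

Derivation:
After op 1 (delete): buffer="ytk" (len 3), cursors c1@0 c2@2 c3@3, authorship ...
After op 2 (add_cursor(2)): buffer="ytk" (len 3), cursors c1@0 c2@2 c4@2 c3@3, authorship ...
After op 3 (move_right): buffer="ytk" (len 3), cursors c1@1 c2@3 c3@3 c4@3, authorship ...
After op 4 (insert('a')): buffer="yatkaaa" (len 7), cursors c1@2 c2@7 c3@7 c4@7, authorship .1..234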